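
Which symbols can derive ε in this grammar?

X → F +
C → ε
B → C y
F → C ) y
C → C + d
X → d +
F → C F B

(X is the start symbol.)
ε-productions: C → ε
So C is immediately nullable.
No further non-terminal can be added: every production for the remaining non-terminals contains a terminal or a non-nullable non-terminal.
Nullable = { 'C' }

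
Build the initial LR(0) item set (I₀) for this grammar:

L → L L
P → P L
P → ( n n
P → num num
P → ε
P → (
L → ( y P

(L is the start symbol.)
First, augment the grammar with L' → L
I₀ = CLOSURE({ [L' → . L] }):
  [L' → . L] has the dot before L: add [L → . L L], [L → . ( y P]
No further items can be added.

I₀ = { [L → . ( y P], [L → . L L], [L' → . L] }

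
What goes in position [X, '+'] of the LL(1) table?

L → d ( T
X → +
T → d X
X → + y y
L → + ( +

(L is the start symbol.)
X → +, X → + y y

To find M[X, '+'], we find productions for X where '+' is in the predict set (PREDICT(N → α) = (FIRST(α) \ {ε}) ∪ (FOLLOW(N) if α ⇒* ε)).

X → +: PREDICT = { '+' }
  '+' is in predict set, so this production goes in M[X, '+']
X → + y y: PREDICT = { '+' }
  '+' is in predict set, so this production goes in M[X, '+']

M[X, '+'] = X → +, X → + y y  (a multiply-defined cell — the grammar is not LL(1))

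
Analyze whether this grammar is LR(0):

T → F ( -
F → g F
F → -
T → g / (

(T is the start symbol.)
Yes, the grammar is LR(0)

Augment with T' → T and build the canonical LR(0) collection (I0 = CLOSURE({[T' → . T]}), then GOTO on every symbol after a dot until no new states appear). It has 11 states:
  I0: { [F → . -], [F → . g F], [T → . F ( -], [T → . g / (], [T' → . T] }  — shift
  I1: { [F → - .] }  — reduce
  I2: { [T → F . ( -] }  — shift
  I3: { [T' → T .] }  — accept
  I4: { [F → . -], [F → . g F], [F → g . F], [T → g . / (] }  — shift
  I5: { [T → g / . (] }  — shift
  I6: { [F → g F .] }  — reduce
  I7: { [F → . -], [F → . g F], [F → g . F] }  — shift
  I8: { [T → g / ( .] }  — reduce
  I9: { [T → F ( . -] }  — shift
  I10: { [T → F ( - .] }  — reduce

Every state is either a pure shift/goto state or contains exactly one complete item and nothing to shift — no conflicts. The grammar is LR(0).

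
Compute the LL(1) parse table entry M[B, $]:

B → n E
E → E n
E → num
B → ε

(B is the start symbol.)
B → ε

To find M[B, $], we find productions for B where $ is in the predict set (PREDICT(N → α) = (FIRST(α) \ {ε}) ∪ (FOLLOW(N) if α ⇒* ε)).

Relevant sets:
  FOLLOW(B) = { $ }

B → n E: PREDICT = { 'n' }
B → ε: PREDICT = { $ }
  $ is in predict set, so this production goes in M[B, $]

M[B, $] = B → ε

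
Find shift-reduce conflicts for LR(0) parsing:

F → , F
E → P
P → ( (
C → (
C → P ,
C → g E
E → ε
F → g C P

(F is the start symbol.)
A shift-reduce conflict occurs when an LR(0) state has both:
  - a complete (reduce) item [A → α .] (dot at the end), and
  - a shift item [B → β . c γ] (dot before a terminal).

Augment with F' → F and build the canonical LR(0) collection (I0 = CLOSURE({[F' → . F]}), then GOTO on every symbol after a dot until no new states appear). It has 15 states:
  I0: { [F → . , F], [F → . g C P], [F' → . F] }  — shift
  I1: { [F → , . F], [F → . , F], [F → . g C P] }  — shift
  I2: { [F' → F .] }  — accept
  I3: { [C → . (], [C → . P ,], [C → . g E], [F → g . C P], [P → . ( (] }  — shift
  I4: { [C → ( .], [P → ( . (] }  — shift, reduce
  I5: { [F → g C . P], [P → . ( (] }  — shift
  I6: { [C → P . ,] }  — shift
  I7: { [C → g . E], [E → . P], [E → .], [P → . ( (] }  — shift, reduce
  I8: { [P → ( . (] }  — shift
  I9: { [C → g E .] }  — reduce
  I10: { [E → P .] }  — reduce
  I11: { [P → ( ( .] }  — reduce
  I12: { [C → P , .] }  — reduce
  I13: { [F → g C P .] }  — reduce
  I14: { [F → , F .] }  — reduce

I4 contains reduce item [C → ( .] and shift item [P → ( . (] — shift-reduce conflict.
I7 contains reduce item [E → .] and shift item [P → . ( (] — shift-reduce conflict.

Answer: Yes — I4: [C → ( .] vs [P → ( . (]; I7: [E → .] vs [P → . ( (]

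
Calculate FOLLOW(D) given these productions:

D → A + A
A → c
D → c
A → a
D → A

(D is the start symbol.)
To compute FOLLOW(D), find every occurrence of D on a right-hand side N → α D β: add FIRST(β) \ {ε}, and if β is empty or nullable also add FOLLOW(N). Iterate to a fixed point.

D is the start symbol, so $ ∈ FOLLOW(D).
D does not occur on any right-hand side.

Taking the union: FOLLOW(D) = { $ }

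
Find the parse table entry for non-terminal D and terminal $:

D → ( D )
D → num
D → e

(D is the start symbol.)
To find M[D, $], we find productions for D where $ is in the predict set (PREDICT(N → α) = (FIRST(α) \ {ε}) ∪ (FOLLOW(N) if α ⇒* ε)).

D → ( D ): PREDICT = { '(' }
D → num: PREDICT = { 'num' }
D → e: PREDICT = { 'e' }

M[D, $] is empty (no production applies)

Answer: Empty (error entry)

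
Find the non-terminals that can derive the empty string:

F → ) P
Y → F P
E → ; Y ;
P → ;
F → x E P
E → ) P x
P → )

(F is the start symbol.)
None

There are no ε-productions, so no non-terminal can derive ε.
No non-terminals are nullable.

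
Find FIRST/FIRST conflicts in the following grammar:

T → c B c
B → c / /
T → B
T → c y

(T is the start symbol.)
Yes. T → c B c / T → B on { 'c' }; T → c B c / T → c y on { 'c' }; T → B / T → c y on { 'c' }

FIRST sets of the non-terminals at (or reachable through a nullable prefix from) the front of some alternative:
  FIRST(B) = { 'c' }

Productions for T:
  T → c B c: FIRST = { 'c' }
  T → B: FIRST = { 'c' }
  T → c y: FIRST = { 'c' }
B has only one production, so no FIRST/FIRST conflict is possible there.

Conflict for T: T → c B c and T → B
  Overlap: { 'c' }
Conflict for T: T → c B c and T → c y
  Overlap: { 'c' }
Conflict for T: T → B and T → c y
  Overlap: { 'c' }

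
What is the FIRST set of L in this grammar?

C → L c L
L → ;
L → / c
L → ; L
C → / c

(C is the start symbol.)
{ '/', ';' }

To compute FIRST(L), examine every production with L on the left-hand side, reading each right-hand side left to right until a non-nullable symbol is reached.

From L → ;:
  - ';' is a terminal: add ';' and stop
From L → / c:
  - '/' is a terminal: add '/' and stop
From L → ; L:
  - ';' is a terminal: add ';' and stop

Collecting: FIRST(L) = { '/', ';' }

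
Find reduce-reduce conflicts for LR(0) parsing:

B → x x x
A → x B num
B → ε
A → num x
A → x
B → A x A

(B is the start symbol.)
Yes — I4: [A → x .] vs [B → .]; I6: [A → x .] vs [B → .]; I7: [A → x .] vs [B → .]; I12: [A → x .] vs [B → .]

A reduce-reduce conflict occurs when an LR(0) state has two complete items [A → α .] and [B → β .] — both call for a reduction, and with no lookahead the parser cannot choose between them.

Augment with B' → B and build the canonical LR(0) collection (I0 = CLOSURE({[B' → . B]}), then GOTO on every symbol after a dot until no new states appear). It has 13 states:
  I0: { [A → . num x], [A → . x B num], [A → . x], [B → . A x A], [B → . x x x], [B → .], [B' → . B] }  — shift, reduce
  I1: { [B → A . x A] }  — shift
  I2: { [B' → B .] }  — accept
  I3: { [A → num . x] }  — shift
  I4: { [A → . num x], [A → . x B num], [A → . x], [A → x . B num], [A → x .], [B → . A x A], [B → . x x x], [B → .], [B → x . x x] }  — shift, 2 reduces
  I5: { [A → x B . num] }  — shift
  I6: { [A → . num x], [A → . x B num], [A → . x], [A → x . B num], [A → x .], [B → . A x A], [B → . x x x], [B → .], [B → x . x x], [B → x x . x] }  — shift, 2 reduces
  I7: { [A → . num x], [A → . x B num], [A → . x], [A → x . B num], [A → x .], [B → . A x A], [B → . x x x], [B → .], [B → x . x x], [B → x x . x], [B → x x x .] }  — shift, 3 reduces
  I8: { [A → x B num .] }  — reduce
  I9: { [A → num x .] }  — reduce
  I10: { [A → . num x], [A → . x B num], [A → . x], [B → A x . A] }  — shift
  I11: { [B → A x A .] }  — reduce
  I12: { [A → . num x], [A → . x B num], [A → . x], [A → x . B num], [A → x .], [B → . A x A], [B → . x x x], [B → .] }  — shift, 2 reduces

I4 contains complete items [A → x .], [B → .] — reduce-reduce conflict.
I6 contains complete items [A → x .], [B → .] — reduce-reduce conflict.
I7 contains complete items [A → x .], [B → .], [B → x x x .] — reduce-reduce conflict.
I12 contains complete items [A → x .], [B → .] — reduce-reduce conflict.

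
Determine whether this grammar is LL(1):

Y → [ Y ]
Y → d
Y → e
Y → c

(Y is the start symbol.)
A grammar is LL(1) if for each non-terminal N with multiple productions, the predict sets of those productions are pairwise disjoint, where PREDICT(N → α) = (FIRST(α) \ {ε}) ∪ (FOLLOW(N) if α ⇒* ε).

For Y:
  PREDICT(Y → '[' Y ']') = { '[' }
  PREDICT(Y → d) = { 'd' }
  PREDICT(Y → e) = { 'e' }
  PREDICT(Y → c) = { 'c' }

All predict sets are disjoint. The grammar IS LL(1).

Answer: Yes, the grammar is LL(1).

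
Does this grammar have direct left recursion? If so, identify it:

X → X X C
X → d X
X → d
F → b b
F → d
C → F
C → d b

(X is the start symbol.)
Yes, X is left-recursive

X → X X C: LEFT RECURSIVE (starts with X)
X → d X: starts with d
X → d: starts with d
F → b b: starts with b
F → d: starts with d
C → F: starts with F
C → d b: starts with d

The grammar has direct left recursion on: X.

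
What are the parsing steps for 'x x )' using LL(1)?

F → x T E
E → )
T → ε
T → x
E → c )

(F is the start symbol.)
Stack is shown with the top on the left.

Stack    Input    Action
------------------------
F $      x x ) $  output F → x T E
x T E $  x x ) $  match 'x'
T E $    x ) $    output T → x
x E $    x ) $    match 'x'
E $      ) $      output E → )
) $      ) $      match ')'
$        $        accept

The string is accepted.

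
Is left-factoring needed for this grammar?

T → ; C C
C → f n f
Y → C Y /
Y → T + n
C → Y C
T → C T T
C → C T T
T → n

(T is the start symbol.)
Left-factoring is needed when two productions for the same non-terminal
share a common prefix on the right-hand side.

Productions for T:
  T → ; C C
  T → C T T
  T → n
Productions for C:
  C → f n f
  C → Y C
  C → C T T
Productions for Y:
  Y → C Y /
  Y → T + n

No common prefixes found.

Answer: No, left-factoring is not needed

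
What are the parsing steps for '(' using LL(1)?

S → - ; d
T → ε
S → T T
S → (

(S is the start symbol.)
LL(1) parsing maintains a stack (initially the start symbol over $) and the input. At each step: if the stack top is a terminal, match it against the current input token; if it is a non-terminal N, replace it with the RHS of M[N, lookahead] (the unique production whose predict set contains the lookahead).

Stack is shown with the top on the left.

Stack  Input  Action
--------------------
S $    ( $    output S → (
( $    ( $    match '('
$      $      accept

The string is accepted.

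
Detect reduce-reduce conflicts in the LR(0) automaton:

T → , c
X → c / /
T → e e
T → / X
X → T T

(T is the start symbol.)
A reduce-reduce conflict occurs when an LR(0) state has two complete items [A → α .] and [B → β .] — both call for a reduction, and with no lookahead the parser cannot choose between them.

Augment with T' → T and build the canonical LR(0) collection (I0 = CLOSURE({[T' → . T]}), then GOTO on every symbol after a dot until no new states appear). It has 13 states:
  I0: { [T → . , c], [T → . / X], [T → . e e], [T' → . T] }  — shift
  I1: { [T → , . c] }  — shift
  I2: { [T → . , c], [T → . / X], [T → . e e], [T → / . X], [X → . T T], [X → . c / /] }  — shift
  I3: { [T' → T .] }  — accept
  I4: { [T → e . e] }  — shift
  I5: { [T → e e .] }  — reduce
  I6: { [T → . , c], [T → . / X], [T → . e e], [X → T . T] }  — shift
  I7: { [T → / X .] }  — reduce
  I8: { [X → c . / /] }  — shift
  I9: { [X → c / . /] }  — shift
  I10: { [X → c / / .] }  — reduce
  I11: { [X → T T .] }  — reduce
  I12: { [T → , c .] }  — reduce

No state contains more than one complete item.

Answer: No reduce-reduce conflicts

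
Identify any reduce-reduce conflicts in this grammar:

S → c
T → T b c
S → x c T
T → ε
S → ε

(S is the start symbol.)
No reduce-reduce conflicts

Augment with S' → S and build the canonical LR(0) collection (I0 = CLOSURE({[S' → . S]}), then GOTO on every symbol after a dot until no new states appear). It has 8 states:
  I0: { [S → . c], [S → . x c T], [S → .], [S' → . S] }  — shift, reduce
  I1: { [S' → S .] }  — accept
  I2: { [S → c .] }  — reduce
  I3: { [S → x . c T] }  — shift
  I4: { [S → x c . T], [T → . T b c], [T → .] }  — reduce
  I5: { [S → x c T .], [T → T . b c] }  — shift, reduce
  I6: { [T → T b . c] }  — shift
  I7: { [T → T b c .] }  — reduce

No state contains more than one complete item.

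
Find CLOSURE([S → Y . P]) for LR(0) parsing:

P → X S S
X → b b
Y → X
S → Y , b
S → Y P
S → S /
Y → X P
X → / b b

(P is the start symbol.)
{ [P → . X S S], [S → Y . P], [X → . / b b], [X → . b b] }

Start with: [S → Y . P]
  [S → Y . P] has the dot before P: add [P → . X S S]
  [P → . X S S] has the dot before X: add [X → . b b], [X → . / b b]
No further items can be added.

CLOSURE = { [P → . X S S], [S → Y . P], [X → . / b b], [X → . b b] }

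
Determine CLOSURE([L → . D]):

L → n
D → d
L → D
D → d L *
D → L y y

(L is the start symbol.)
{ [D → . L y y], [D → . d L *], [D → . d], [L → . D], [L → . n] }

To compute CLOSURE, for each item [A → α.Bβ] where B is a non-terminal, add [B → .γ] for all productions B → γ; repeat for the newly added items until nothing changes.

Start with: [L → . D]
  [L → . D] has the dot before D: add [D → . d], [D → . d L *], [D → . L y y]
  [D → . L y y] has the dot before L: add [L → . n]
No further items can be added.

CLOSURE = { [D → . L y y], [D → . d L *], [D → . d], [L → . D], [L → . n] }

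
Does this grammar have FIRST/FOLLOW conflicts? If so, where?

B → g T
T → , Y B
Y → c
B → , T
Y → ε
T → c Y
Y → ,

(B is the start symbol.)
Nullable non-terminals: Y.

Y: nullable alternative(s) Y → ε; FOLLOW(Y) = { $, ',', 'g' }
  Y → c: FIRST \ {ε} = { 'c' } — disjoint from FOLLOW(Y)
  Y → ε: FIRST \ {ε} = { } — this is the only nullable alternative, skip
  Y → ,: FIRST \ {ε} = { ',' } — overlaps FOLLOW(Y) on { ',' }: CONFLICT

B, T have no nullable alternative, so no FIRST/FOLLOW check is needed there.

So the grammar has 1 FIRST/FOLLOW conflict (marked CONFLICT above).

Answer: Yes. Y → ',' with FOLLOW(Y) on { ',' }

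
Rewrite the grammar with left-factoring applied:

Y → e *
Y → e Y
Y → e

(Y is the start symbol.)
Left-factoring transforms A → αβ₁ | αβ₂ into A → αA' and A' → β₁ | β₂
(α is the longest common prefix among the alternatives). Repeat until
no nonterminal has two alternatives with a common prefix.

Round 1: Y has alternatives sharing prefix 'e'. Introduce Y': Y → e Y'
  Add: Y' → *
  Add: Y' → Y
  Add: Y' → ε

No remaining common prefixes — done.

Resulting grammar:
Y → e Y'
Y' → *
Y' → Y
Y' → ε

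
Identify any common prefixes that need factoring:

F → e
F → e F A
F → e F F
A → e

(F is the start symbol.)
Left-factoring is needed when two productions for the same non-terminal
share a common prefix on the right-hand side.

Productions for F:
  F → e
  F → e F A
  F → e F F

Found common prefix 'e' in productions for F

Answer: Yes, F has productions with common prefix 'e'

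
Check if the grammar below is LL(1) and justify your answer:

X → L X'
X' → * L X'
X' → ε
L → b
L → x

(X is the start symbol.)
A grammar is LL(1) if for each non-terminal N with multiple productions, the predict sets of those productions are pairwise disjoint, where PREDICT(N → α) = (FIRST(α) \ {ε}) ∪ (FOLLOW(N) if α ⇒* ε).

Relevant sets:
  FOLLOW(X') = { $ }

For X':
  PREDICT(X' → '*' L X') = { '*' }
  PREDICT(X' → ε) = { $ }
For L:
  PREDICT(L → b) = { 'b' }
  PREDICT(L → x) = { 'x' }
X has a single production, so nothing to check there.

All predict sets are disjoint. The grammar IS LL(1).

Answer: Yes, the grammar is LL(1).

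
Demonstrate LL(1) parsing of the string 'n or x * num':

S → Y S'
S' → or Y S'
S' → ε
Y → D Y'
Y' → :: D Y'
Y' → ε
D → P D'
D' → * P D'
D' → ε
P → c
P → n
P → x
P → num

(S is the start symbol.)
Stack is shown with the top on the left.

Stack           Input           Action
--------------------------------------
S $             n or x * num $  output S → Y S'
Y S' $          n or x * num $  output Y → D Y'
D Y' S' $       n or x * num $  output D → P D'
P D' Y' S' $    n or x * num $  output P → n
n D' Y' S' $    n or x * num $  match 'n'
D' Y' S' $      or x * num $    output D' → ε
Y' S' $         or x * num $    output Y' → ε
S' $            or x * num $    output S' → or Y S'
or Y S' $       or x * num $    match 'or'
Y S' $          x * num $       output Y → D Y'
D Y' S' $       x * num $       output D → P D'
P D' Y' S' $    x * num $       output P → x
x D' Y' S' $    x * num $       match 'x'
D' Y' S' $      * num $         output D' → * P D'
* P D' Y' S' $  * num $         match '*'
P D' Y' S' $    num $           output P → num
num D' Y' S' $  num $           match 'num'
D' Y' S' $      $               output D' → ε
Y' S' $         $               output Y' → ε
S' $            $               output S' → ε
$               $               accept

The string is accepted.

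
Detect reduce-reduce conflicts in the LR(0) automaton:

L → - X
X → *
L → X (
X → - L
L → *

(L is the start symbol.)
A reduce-reduce conflict occurs when an LR(0) state has two complete items [A → α .] and [B → β .] — both call for a reduction, and with no lookahead the parser cannot choose between them.

Augment with L' → L and build the canonical LR(0) collection (I0 = CLOSURE({[L' → . L]}), then GOTO on every symbol after a dot until no new states appear). It has 8 states:
  I0: { [L → . *], [L → . - X], [L → . X (], [L' → . L], [X → . *], [X → . - L] }  — shift
  I1: { [L → * .], [X → * .] }  — 2 reduces
  I2: { [L → - . X], [L → . *], [L → . - X], [L → . X (], [X → - . L], [X → . *], [X → . - L] }  — shift
  I3: { [L' → L .] }  — accept
  I4: { [L → X . (] }  — shift
  I5: { [L → X ( .] }  — reduce
  I6: { [X → - L .] }  — reduce
  I7: { [L → - X .], [L → X . (] }  — shift, reduce

I1 contains complete items [L → * .], [X → * .] — reduce-reduce conflict.

Answer: Yes — I1: [L → * .] vs [X → * .]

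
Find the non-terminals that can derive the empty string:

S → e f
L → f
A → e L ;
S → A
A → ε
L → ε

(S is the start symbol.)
ε-productions: A → ε, L → ε
So A, L are immediately nullable.
S → A: every symbol on the right is nullable, so S is nullable too.
Every non-terminal is now nullable.
Nullable = { 'A', 'L', 'S' }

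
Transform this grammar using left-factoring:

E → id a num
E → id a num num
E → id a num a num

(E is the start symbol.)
Left-factoring transforms A → αβ₁ | αβ₂ into A → αA' and A' → β₁ | β₂
(α is the longest common prefix among the alternatives). Repeat until
no nonterminal has two alternatives with a common prefix.

Round 1: E has alternatives sharing prefix 'id a num'. Introduce E': E → id a num E'
  Add: E' → ε
  Add: E' → num
  Add: E' → a num

No remaining common prefixes — done.

Resulting grammar:
E → id a num E'
E' → ε
E' → num
E' → a num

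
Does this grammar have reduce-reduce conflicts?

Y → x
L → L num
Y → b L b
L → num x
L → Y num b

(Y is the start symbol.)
Augment with Y' → Y and build the canonical LR(0) collection (I0 = CLOSURE({[Y' → . Y]}), then GOTO on every symbol after a dot until no new states appear). It has 12 states:
  I0: { [Y → . b L b], [Y → . x], [Y' → . Y] }  — shift
  I1: { [Y' → Y .] }  — accept
  I2: { [L → . L num], [L → . Y num b], [L → . num x], [Y → . b L b], [Y → . x], [Y → b . L b] }  — shift
  I3: { [Y → x .] }  — reduce
  I4: { [L → L . num], [Y → b L . b] }  — shift
  I5: { [L → Y . num b] }  — shift
  I6: { [L → num . x] }  — shift
  I7: { [L → num x .] }  — reduce
  I8: { [L → Y num . b] }  — shift
  I9: { [L → Y num b .] }  — reduce
  I10: { [Y → b L b .] }  — reduce
  I11: { [L → L num .] }  — reduce

No state contains more than one complete item.

Answer: No reduce-reduce conflicts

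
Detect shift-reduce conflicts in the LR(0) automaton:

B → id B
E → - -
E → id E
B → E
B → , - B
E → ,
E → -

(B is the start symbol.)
Yes — I1: [E → , .] vs [B → , . - B]; I2: [E → - .] vs [E → - . -]

A shift-reduce conflict occurs when an LR(0) state has both:
  - a complete (reduce) item [A → α .] (dot at the end), and
  - a shift item [B → β . c γ] (dot before a terminal).

Augment with B' → B and build the canonical LR(0) collection (I0 = CLOSURE({[B' → . B]}), then GOTO on every symbol after a dot until no new states appear). It has 11 states:
  I0: { [B → . , - B], [B → . E], [B → . id B], [B' → . B], [E → . ,], [E → . - -], [E → . -], [E → . id E] }  — shift
  I1: { [B → , . - B], [E → , .] }  — shift, reduce
  I2: { [E → - . -], [E → - .] }  — shift, reduce
  I3: { [B' → B .] }  — accept
  I4: { [B → E .] }  — reduce
  I5: { [B → . , - B], [B → . E], [B → . id B], [B → id . B], [E → . ,], [E → . - -], [E → . -], [E → . id E], [E → id . E] }  — shift
  I6: { [B → id B .] }  — reduce
  I7: { [B → E .], [E → id E .] }  — 2 reduces
  I8: { [E → - - .] }  — reduce
  I9: { [B → , - . B], [B → . , - B], [B → . E], [B → . id B], [E → . ,], [E → . - -], [E → . -], [E → . id E] }  — shift
  I10: { [B → , - B .] }  — reduce

I1 contains reduce item [E → , .] and shift item [B → , . - B] — shift-reduce conflict.
I2 contains reduce item [E → - .] and shift item [E → - . -] — shift-reduce conflict.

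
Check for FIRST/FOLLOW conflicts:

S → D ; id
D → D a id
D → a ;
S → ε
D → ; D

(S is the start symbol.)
Nullable non-terminals: S.
FIRST sets used below: FIRST(D) = { ';', 'a' }

S: nullable alternative(s) S → ε; FOLLOW(S) = { $ }
  S → D ; id: FIRST \ {ε} = { ';', 'a' } — disjoint from FOLLOW(S)
  S → ε: FIRST \ {ε} = { } — this is the only nullable alternative, skip

D has no nullable alternative, so no FIRST/FOLLOW check is needed there.

No FIRST/FOLLOW conflicts found.

Answer: No FIRST/FOLLOW conflicts.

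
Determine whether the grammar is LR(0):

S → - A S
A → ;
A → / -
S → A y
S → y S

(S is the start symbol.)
Yes, the grammar is LR(0)

Augment with S' → S and build the canonical LR(0) collection (I0 = CLOSURE({[S' → . S]}), then GOTO on every symbol after a dot until no new states appear). It has 12 states:
  I0: { [A → . / -], [A → . ;], [S → . - A S], [S → . A y], [S → . y S], [S' → . S] }  — shift
  I1: { [A → . / -], [A → . ;], [S → - . A S] }  — shift
  I2: { [A → / . -] }  — shift
  I3: { [A → ; .] }  — reduce
  I4: { [S → A . y] }  — shift
  I5: { [S' → S .] }  — accept
  I6: { [A → . / -], [A → . ;], [S → . - A S], [S → . A y], [S → . y S], [S → y . S] }  — shift
  I7: { [S → y S .] }  — reduce
  I8: { [S → A y .] }  — reduce
  I9: { [A → / - .] }  — reduce
  I10: { [A → . / -], [A → . ;], [S → - A . S], [S → . - A S], [S → . A y], [S → . y S] }  — shift
  I11: { [S → - A S .] }  — reduce

Every state is either a pure shift/goto state or contains exactly one complete item and nothing to shift — no conflicts. The grammar is LR(0).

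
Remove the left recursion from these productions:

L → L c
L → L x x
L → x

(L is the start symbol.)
L is directly left-recursive. The standard transformation for
  A → A α₁ | ... | A α_m | β₁ | ... | β_n
is
  A  → β₁ A' | ... | β_n A'
  A' → α₁ A' | ... | α_m A' | ε

L → x becomes L → x L'
L → L c becomes L' → c L'
L → L x x becomes L' → x x L'
Add L' → ε

Resulting grammar:
L → x L'
L' → c L'
L' → x x L'
L' → ε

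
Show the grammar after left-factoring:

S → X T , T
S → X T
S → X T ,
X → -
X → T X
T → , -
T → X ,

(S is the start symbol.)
S → X T S'
S' → , S''
S'' → T
S'' → ε
S' → ε
X → -
X → T X
T → , -
T → X ,

Left-factoring transforms A → αβ₁ | αβ₂ into A → αA' and A' → β₁ | β₂
(α is the longest common prefix among the alternatives). Repeat until
no nonterminal has two alternatives with a common prefix.

Round 1: S has alternatives sharing prefix 'X T'. Introduce S': S → X T S'
  Add: S' → , T
  Add: S' → ε
  Add: S' → ,

Round 2: S' has alternatives sharing prefix ','. Introduce S'': S' → , S''
  Add: S'' → T
  Add: S'' → ε

No remaining common prefixes — done.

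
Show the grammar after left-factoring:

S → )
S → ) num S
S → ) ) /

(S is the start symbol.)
S → ) S'
S' → ε
S' → num S
S' → ) /

Left-factoring transforms A → αβ₁ | αβ₂ into A → αA' and A' → β₁ | β₂
(α is the longest common prefix among the alternatives). Repeat until
no nonterminal has two alternatives with a common prefix.

Round 1: S has alternatives sharing prefix ')'. Introduce S': S → ) S'
  Add: S' → ε
  Add: S' → num S
  Add: S' → ) /

No remaining common prefixes — done.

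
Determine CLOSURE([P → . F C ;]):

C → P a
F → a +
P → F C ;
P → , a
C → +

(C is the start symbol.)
Start with: [P → . F C ;]
  [P → . F C ;] has the dot before F: add [F → . a +]
No further items can be added.

CLOSURE = { [F → . a +], [P → . F C ;] }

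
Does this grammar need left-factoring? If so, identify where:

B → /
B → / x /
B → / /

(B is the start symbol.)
Yes, B has productions with common prefix '/'

Left-factoring is needed when two productions for the same non-terminal
share a common prefix on the right-hand side.

Productions for B:
  B → /
  B → / x /
  B → / /

Found common prefix '/' in productions for B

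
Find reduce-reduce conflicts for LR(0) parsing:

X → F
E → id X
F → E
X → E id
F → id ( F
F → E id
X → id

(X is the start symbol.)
Augment with X' → X and build the canonical LR(0) collection (I0 = CLOSURE({[X' → . X]}), then GOTO on every symbol after a dot until no new states appear). It has 12 states:
  I0: { [E → . id X], [F → . E id], [F → . E], [F → . id ( F], [X → . E id], [X → . F], [X → . id], [X' → . X] }  — shift
  I1: { [F → E . id], [F → E .], [X → E . id] }  — shift, reduce
  I2: { [X → F .] }  — reduce
  I3: { [X' → X .] }  — accept
  I4: { [E → . id X], [E → id . X], [F → . E id], [F → . E], [F → . id ( F], [F → id . ( F], [X → . E id], [X → . F], [X → . id], [X → id .] }  — shift, reduce
  I5: { [E → . id X], [F → . E id], [F → . E], [F → . id ( F], [F → id ( . F] }  — shift
  I6: { [E → id X .] }  — reduce
  I7: { [F → E . id], [F → E .] }  — shift, reduce
  I8: { [F → id ( F .] }  — reduce
  I9: { [E → . id X], [E → id . X], [F → . E id], [F → . E], [F → . id ( F], [F → id . ( F], [X → . E id], [X → . F], [X → . id] }  — shift
  I10: { [F → E id .] }  — reduce
  I11: { [F → E id .], [X → E id .] }  — 2 reduces

I11 contains complete items [F → E id .], [X → E id .] — reduce-reduce conflict.

Answer: Yes — I11: [F → E id .] vs [X → E id .]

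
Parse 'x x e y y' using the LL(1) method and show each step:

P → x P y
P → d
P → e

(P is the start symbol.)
Stack is shown with the top on the left.

Stack      Input        Action
------------------------------
P $        x x e y y $  output P → x P y
x P y $    x x e y y $  match 'x'
P y $      x e y y $    output P → x P y
x P y y $  x e y y $    match 'x'
P y y $    e y y $      output P → e
e y y $    e y y $      match 'e'
y y $      y y $        match 'y'
y $        y $          match 'y'
$          $            accept

The string is accepted.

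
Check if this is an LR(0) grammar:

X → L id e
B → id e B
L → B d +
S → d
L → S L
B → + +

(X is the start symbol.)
Yes, the grammar is LR(0)

Augment with X' → X and build the canonical LR(0) collection (I0 = CLOSURE({[X' → . X]}), then GOTO on every symbol after a dot until no new states appear). It has 16 states:
  I0: { [B → . + +], [B → . id e B], [L → . B d +], [L → . S L], [S → . d], [X → . L id e], [X' → . X] }  — shift
  I1: { [B → + . +] }  — shift
  I2: { [L → B . d +] }  — shift
  I3: { [X → L . id e] }  — shift
  I4: { [B → . + +], [B → . id e B], [L → . B d +], [L → . S L], [L → S . L], [S → . d] }  — shift
  I5: { [X' → X .] }  — accept
  I6: { [S → d .] }  — reduce
  I7: { [B → id . e B] }  — shift
  I8: { [B → . + +], [B → . id e B], [B → id e . B] }  — shift
  I9: { [B → id e B .] }  — reduce
  I10: { [L → S L .] }  — reduce
  I11: { [X → L id . e] }  — shift
  I12: { [X → L id e .] }  — reduce
  I13: { [L → B d . +] }  — shift
  I14: { [L → B d + .] }  — reduce
  I15: { [B → + + .] }  — reduce

Every state is either a pure shift/goto state or contains exactly one complete item and nothing to shift — no conflicts. The grammar is LR(0).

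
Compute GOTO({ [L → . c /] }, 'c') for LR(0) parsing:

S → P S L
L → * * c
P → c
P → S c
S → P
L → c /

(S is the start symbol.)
GOTO(I, 'c') = CLOSURE({ [A → αX.β] : [A → α.Xβ] ∈ I, X = 'c' })

Items with dot before 'c', with the dot advanced:
  [L → . c /] → [L → c . /]
Closure adds nothing (no advanced item has the dot before a non-terminal).

GOTO = { [L → c . /] }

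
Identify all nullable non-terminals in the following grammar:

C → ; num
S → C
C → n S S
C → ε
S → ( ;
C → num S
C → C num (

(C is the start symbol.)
{ 'C', 'S' }

ε-productions: C → ε
So C is immediately nullable.
S → C: every symbol on the right is nullable, so S is nullable too.
Every non-terminal is now nullable.
Nullable = { 'C', 'S' }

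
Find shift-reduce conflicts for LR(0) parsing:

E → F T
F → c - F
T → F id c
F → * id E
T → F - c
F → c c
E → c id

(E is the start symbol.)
No shift-reduce conflicts

A shift-reduce conflict occurs when an LR(0) state has both:
  - a complete (reduce) item [A → α .] (dot at the end), and
  - a shift item [B → β . c γ] (dot before a terminal).

Augment with E' → E and build the canonical LR(0) collection (I0 = CLOSURE({[E' → . E]}), then GOTO on every symbol after a dot until no new states appear). It has 18 states:
  I0: { [E → . F T], [E → . c id], [E' → . E], [F → . * id E], [F → . c - F], [F → . c c] }  — shift
  I1: { [F → * . id E] }  — shift
  I2: { [E' → E .] }  — accept
  I3: { [E → F . T], [F → . * id E], [F → . c - F], [F → . c c], [T → . F - c], [T → . F id c] }  — shift
  I4: { [E → c . id], [F → c . - F], [F → c . c] }  — shift
  I5: { [F → . * id E], [F → . c - F], [F → . c c], [F → c - . F] }  — shift
  I6: { [F → c c .] }  — reduce
  I7: { [E → c id .] }  — reduce
  I8: { [F → c - F .] }  — reduce
  I9: { [F → c . - F], [F → c . c] }  — shift
  I10: { [T → F . - c], [T → F . id c] }  — shift
  I11: { [E → F T .] }  — reduce
  I12: { [T → F - . c] }  — shift
  I13: { [T → F id . c] }  — shift
  I14: { [T → F id c .] }  — reduce
  I15: { [T → F - c .] }  — reduce
  I16: { [E → . F T], [E → . c id], [F → * id . E], [F → . * id E], [F → . c - F], [F → . c c] }  — shift
  I17: { [F → * id E .] }  — reduce

No state contains both a complete item and a shift item.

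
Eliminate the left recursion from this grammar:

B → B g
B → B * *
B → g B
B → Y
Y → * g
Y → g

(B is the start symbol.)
B → g B B'
B → Y B'
B' → g B'
B' → * * B'
B' → ε
Y → * g
Y → g

B is directly left-recursive. The standard transformation for
  A → A α₁ | ... | A α_m | β₁ | ... | β_n
is
  A  → β₁ A' | ... | β_n A'
  A' → α₁ A' | ... | α_m A' | ε

B → g B becomes B → g B B'
B → Y becomes B → Y B'
B → B g becomes B' → g B'
B → B * * becomes B' → * * B'
Add B' → ε

Productions for other non-terminals are unchanged:
  Y → * g
  Y → g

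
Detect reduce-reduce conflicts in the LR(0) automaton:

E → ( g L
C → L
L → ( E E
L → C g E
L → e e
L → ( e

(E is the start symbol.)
Yes — I6: [C → L .] vs [E → ( g L .]

A reduce-reduce conflict occurs when an LR(0) state has two complete items [A → α .] and [B → β .] — both call for a reduction, and with no lookahead the parser cannot choose between them.

Augment with E' → E and build the canonical LR(0) collection (I0 = CLOSURE({[E' → . E]}), then GOTO on every symbol after a dot until no new states appear). It has 14 states:
  I0: { [E → . ( g L], [E' → . E] }  — shift
  I1: { [E → ( . g L] }  — shift
  I2: { [E' → E .] }  — accept
  I3: { [C → . L], [E → ( g . L], [L → . ( E E], [L → . ( e], [L → . C g E], [L → . e e] }  — shift
  I4: { [E → . ( g L], [L → ( . E E], [L → ( . e] }  — shift
  I5: { [L → C . g E] }  — shift
  I6: { [C → L .], [E → ( g L .] }  — 2 reduces
  I7: { [L → e . e] }  — shift
  I8: { [L → e e .] }  — reduce
  I9: { [E → . ( g L], [L → C g . E] }  — shift
  I10: { [L → C g E .] }  — reduce
  I11: { [E → . ( g L], [L → ( E . E] }  — shift
  I12: { [L → ( e .] }  — reduce
  I13: { [L → ( E E .] }  — reduce

I6 contains complete items [C → L .], [E → ( g L .] — reduce-reduce conflict.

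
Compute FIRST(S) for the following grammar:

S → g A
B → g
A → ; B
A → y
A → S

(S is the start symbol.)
{ 'g' }

From S → g A:
  - g is a terminal: add 'g' and stop

Collecting: FIRST(S) = { 'g' }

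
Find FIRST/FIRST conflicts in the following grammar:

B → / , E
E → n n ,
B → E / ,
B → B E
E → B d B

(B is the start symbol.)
Yes. B → '/' ',' E / B → E '/' ',' on { '/' }; B → '/' ',' E / B → B E on { '/' }; B → E '/' ',' / B → B E on { '/', 'n' }; E → n n ',' / E → B d B on { 'n' }

A FIRST/FIRST conflict occurs when two productions N → α and N → β for the same non-terminal have FIRST(α) ∩ FIRST(β) ≠ ∅ (with ε ∈ FIRST of a nullable right-hand side, so two nullable alternatives also conflict).

FIRST sets of the non-terminals at (or reachable through a nullable prefix from) the front of some alternative:
  FIRST(E) = { '/', 'n' }
  FIRST(B) = { '/', 'n' }

Productions for B:
  B → / , E: FIRST = { '/' }
  B → E / ,: FIRST = { '/', 'n' }
  B → B E: FIRST = { '/', 'n' }
Productions for E:
  E → n n ,: FIRST = { 'n' }
  E → B d B: FIRST = { '/', 'n' }

Conflict for B: B → / , E and B → E / ,
  Overlap: { '/' }
Conflict for B: B → / , E and B → B E
  Overlap: { '/' }
Conflict for B: B → E / , and B → B E
  Overlap: { '/', 'n' }
Conflict for E: E → n n , and E → B d B
  Overlap: { 'n' }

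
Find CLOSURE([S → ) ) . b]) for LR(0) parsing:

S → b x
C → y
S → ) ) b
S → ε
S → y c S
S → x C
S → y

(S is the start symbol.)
To compute CLOSURE, for each item [A → α.Bβ] where B is a non-terminal, add [B → .γ] for all productions B → γ; repeat for the newly added items until nothing changes.

Start with: [S → ) ) . b]
The dot precedes the terminal b, so nothing is added.

CLOSURE = { [S → ) ) . b] }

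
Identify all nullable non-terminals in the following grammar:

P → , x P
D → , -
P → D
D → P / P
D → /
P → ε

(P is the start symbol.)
{ 'P' }

A non-terminal is nullable if it can derive ε (the empty string): either it has an ε-production, or it has a production whose right-hand side consists entirely of nullable non-terminals.

ε-productions: P → ε
So P is immediately nullable.
No further non-terminal can be added: every production for the remaining non-terminals contains a terminal or a non-nullable non-terminal.
Nullable = { 'P' }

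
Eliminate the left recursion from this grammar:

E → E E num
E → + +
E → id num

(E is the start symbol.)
E is directly left-recursive. The standard transformation for
  A → A α₁ | ... | A α_m | β₁ | ... | β_n
is
  A  → β₁ A' | ... | β_n A'
  A' → α₁ A' | ... | α_m A' | ε

E → + + becomes E → + + E'
E → id num becomes E → id num E'
E → E E num becomes E' → E num E'
Add E' → ε

Resulting grammar:
E → + + E'
E → id num E'
E' → E num E'
E' → ε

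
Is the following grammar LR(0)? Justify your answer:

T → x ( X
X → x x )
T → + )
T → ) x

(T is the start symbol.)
Yes, the grammar is LR(0)

A grammar is LR(0) if no state in the canonical LR(0) collection has:
  - both a shift item (dot before a terminal) and a complete item (shift-reduce conflict), or
  - two or more complete items (reduce-reduce conflict; the accept item [T' → T .] counts as a complete item here).

Augment with T' → T and build the canonical LR(0) collection (I0 = CLOSURE({[T' → . T]}), then GOTO on every symbol after a dot until no new states appear). It has 12 states:
  I0: { [T → . ) x], [T → . + )], [T → . x ( X], [T' → . T] }  — shift
  I1: { [T → ) . x] }  — shift
  I2: { [T → + . )] }  — shift
  I3: { [T' → T .] }  — accept
  I4: { [T → x . ( X] }  — shift
  I5: { [T → x ( . X], [X → . x x )] }  — shift
  I6: { [T → x ( X .] }  — reduce
  I7: { [X → x . x )] }  — shift
  I8: { [X → x x . )] }  — shift
  I9: { [X → x x ) .] }  — reduce
  I10: { [T → + ) .] }  — reduce
  I11: { [T → ) x .] }  — reduce

Every state is either a pure shift/goto state or contains exactly one complete item and nothing to shift — no conflicts. The grammar is LR(0).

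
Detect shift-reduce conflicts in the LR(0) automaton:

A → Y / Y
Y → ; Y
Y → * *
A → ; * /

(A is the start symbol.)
A shift-reduce conflict occurs when an LR(0) state has both:
  - a complete (reduce) item [A → α .] (dot at the end), and
  - a shift item [B → β . c γ] (dot before a terminal).

Augment with A' → A and build the canonical LR(0) collection (I0 = CLOSURE({[A' → . A]}), then GOTO on every symbol after a dot until no new states appear). It has 12 states:
  I0: { [A → . ; * /], [A → . Y / Y], [A' → . A], [Y → . * *], [Y → . ; Y] }  — shift
  I1: { [Y → * . *] }  — shift
  I2: { [A → ; . * /], [Y → . * *], [Y → . ; Y], [Y → ; . Y] }  — shift
  I3: { [A' → A .] }  — accept
  I4: { [A → Y . / Y] }  — shift
  I5: { [A → Y / . Y], [Y → . * *], [Y → . ; Y] }  — shift
  I6: { [Y → . * *], [Y → . ; Y], [Y → ; . Y] }  — shift
  I7: { [A → Y / Y .] }  — reduce
  I8: { [Y → ; Y .] }  — reduce
  I9: { [A → ; * . /], [Y → * . *] }  — shift
  I10: { [Y → * * .] }  — reduce
  I11: { [A → ; * / .] }  — reduce

No state contains both a complete item and a shift item.

Answer: No shift-reduce conflicts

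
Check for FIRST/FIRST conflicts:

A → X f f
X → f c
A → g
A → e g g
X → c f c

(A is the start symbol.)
FIRST sets of the non-terminals at (or reachable through a nullable prefix from) the front of some alternative:
  FIRST(X) = { 'c', 'f' }

Productions for A:
  A → X f f: FIRST = { 'c', 'f' }
  A → g: FIRST = { 'g' }
  A → e g g: FIRST = { 'e' }
Productions for X:
  X → f c: FIRST = { 'f' }
  X → c f c: FIRST = { 'c' }

All alternatives of each non-terminal have pairwise disjoint FIRST sets.

Answer: No FIRST/FIRST conflicts.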